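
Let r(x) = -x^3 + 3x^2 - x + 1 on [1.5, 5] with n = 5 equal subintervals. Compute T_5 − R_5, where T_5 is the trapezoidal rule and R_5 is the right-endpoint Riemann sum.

19.90625

T_5 = -43.16375.
R_5 = -63.07.
T_5 − R_5 = 19.90625.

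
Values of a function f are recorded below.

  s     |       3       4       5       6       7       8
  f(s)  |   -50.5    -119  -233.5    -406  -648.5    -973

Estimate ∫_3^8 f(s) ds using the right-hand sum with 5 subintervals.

-2380

Δs = 1.
Sum = 1·[(-119) + (-233.5) + (-406) + (-648.5) + (-973)] = -2380.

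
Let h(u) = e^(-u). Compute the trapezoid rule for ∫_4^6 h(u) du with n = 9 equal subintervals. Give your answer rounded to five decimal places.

Δu = (6 − 4)/9 = 2/9.
h(4) ≈ 0.01832, h(38/9) ≈ 0.01467, h(40/9) ≈ 0.01174, h(14/3) ≈ 0.00940, h(44/9) ≈ 0.00753, h(46/9) ≈ 0.00603, h(16/3) ≈ 0.00483, h(50/9) ≈ 0.00387, h(52/9) ≈ 0.00310, h(6) ≈ 0.00248.
T_9 = (Δu/2)·[h(u_0) + 2h(u_1) + ... + 2h(u_{8}) + h(u_9)].
Sum ≈ 0.01590.

0.01590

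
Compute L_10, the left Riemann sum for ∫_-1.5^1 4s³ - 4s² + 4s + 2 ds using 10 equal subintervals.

Δs = (1 − (-1.5))/10 = 0.25.
Left endpoints: -1.5, -1.25, -1, -0.75, -0.5, -0.25, 0, 0.25, 0.5, 0.75.
f(-1.5) = -26.5, f(-1.25) = -17.0625, f(-1) = -10, f(-0.75) = -4.9375, f(-0.5) = -1.5, f(-0.25) = 0.6875, f(0) = 2, f(0.25) = 2.8125, f(0.5) = 3.5, f(0.75) = 4.4375.
Sum = Δs · [f(-1.5) + f(-1.25) + f(-1) + ...].
Sum = -11.640625.

-11.640625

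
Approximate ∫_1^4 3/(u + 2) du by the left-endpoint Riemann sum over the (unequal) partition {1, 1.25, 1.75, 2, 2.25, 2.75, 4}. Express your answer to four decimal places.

Subinterval widths: 0.25, 0.5, 0.25, 0.25, 0.5, 1.25.
Left endpoints: 1, 1.25, 1.75, 2, 2.25, 2.75.
f(1) = 1, f(1.25) = 12/13, f(1.75) = 0.8, f(2) = 0.75, f(2.25) = 12/17, f(2.75) = 12/19.
Sum = Σ Δu_i · f(u_i).
Sum ≈ 2.2415.

2.2415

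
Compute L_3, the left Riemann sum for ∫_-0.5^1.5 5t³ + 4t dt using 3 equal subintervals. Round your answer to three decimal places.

Δt = (1.5 − (-0.5))/3 = 2/3.
Left endpoints: -0.5, 1/6, 5/6.
f(-0.5) = -2.625, f(1/6) = 149/216, f(5/6) = 1345/216.
Sum = Δt · [f(-0.5) + f(1/6) + f(5/6)].
Sum ≈ 2.861.

2.861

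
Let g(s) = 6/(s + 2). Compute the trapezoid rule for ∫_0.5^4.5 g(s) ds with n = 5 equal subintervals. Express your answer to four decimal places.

5.7762

Δs = (4.5 − 0.5)/5 = 0.8.
g(0.5) = 2.4, g(1.3) = 20/11, g(2.1) = 60/41, g(2.9) = 60/49, g(3.7) = 20/19, g(4.5) = 12/13.
T_5 = (Δs/2)·[g(s_0) + 2g(s_1) + ... + 2g(s_{4}) + g(s_5)].
Sum ≈ 5.7762.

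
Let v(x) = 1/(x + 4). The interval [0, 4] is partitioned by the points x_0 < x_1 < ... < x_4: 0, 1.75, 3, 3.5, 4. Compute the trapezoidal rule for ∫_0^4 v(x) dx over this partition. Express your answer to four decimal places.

Subinterval widths: 1.75, 1.25, 0.5, 0.5.
v(0) = 0.25, v(1.75) = 4/23, v(3) = 1/7, v(3.5) = 2/15, v(4) = 0.125.
On each subinterval the trapezoid contributes (Δx_i/2)·[v(x_{i-1}) + v(x_i)].
Sum ≈ 0.7025.

0.7025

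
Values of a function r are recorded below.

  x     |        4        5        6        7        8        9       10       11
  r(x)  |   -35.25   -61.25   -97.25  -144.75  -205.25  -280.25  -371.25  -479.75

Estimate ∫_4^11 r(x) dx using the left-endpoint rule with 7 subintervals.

-1195.25

Δx = 1.
Sum = 1·[(-35.25) + (-61.25) + (-97.25) + (-144.75) + (-205.25) + (-280.25) + (-371.25)] = -1195.25.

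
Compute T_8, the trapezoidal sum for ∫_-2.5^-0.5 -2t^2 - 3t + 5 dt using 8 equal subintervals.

8.625

Δt = (-0.5 − (-2.5))/8 = 0.25.
f(-2.5) = 0, f(-2.25) = 1.625, f(-2) = 3, f(-1.75) = 4.125, f(-1.5) = 5, f(-1.25) = 5.625, f(-1) = 6, f(-0.75) = 6.125, f(-0.5) = 6.
T_8 = (Δt/2)·[f(t_0) + 2f(t_1) + ... + 2f(t_{7}) + f(t_8)].
Sum = 8.625.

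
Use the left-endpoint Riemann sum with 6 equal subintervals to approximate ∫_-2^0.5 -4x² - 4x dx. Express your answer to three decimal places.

Δx = (0.5 − (-2))/6 = 5/12.
Left endpoints: -2, -19/12, -7/6, -0.75, -1/3, 1/12.
f(-2) = -8, f(-19/12) = -133/36, f(-7/6) = -7/9, f(-0.75) = 0.75, f(-1/3) = 8/9, f(1/12) = -13/36.
Sum = Δx · [f(-2) + f(-19/12) + f(-7/6) + ...].
Sum ≈ -4.664.

-4.664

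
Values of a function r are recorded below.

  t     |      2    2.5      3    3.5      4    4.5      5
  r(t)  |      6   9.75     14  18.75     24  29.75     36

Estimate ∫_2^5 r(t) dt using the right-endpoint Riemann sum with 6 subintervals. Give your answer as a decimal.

Δt = 0.5.
Sum = 0.5·[9.75 + 14 + 18.75 + 24 + 29.75 + 36] = 66.125.

66.125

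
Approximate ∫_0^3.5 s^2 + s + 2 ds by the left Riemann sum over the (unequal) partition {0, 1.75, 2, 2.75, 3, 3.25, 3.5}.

21.734375

Subinterval widths: 1.75, 0.25, 0.75, 0.25, 0.25, 0.25.
Left endpoints: 0, 1.75, 2, 2.75, 3, 3.25.
f(0) = 2, f(1.75) = 6.8125, f(2) = 8, f(2.75) = 12.3125, f(3) = 14, f(3.25) = 15.8125.
Sum = Σ Δs_i · f(s_i).
Sum = 21.734375.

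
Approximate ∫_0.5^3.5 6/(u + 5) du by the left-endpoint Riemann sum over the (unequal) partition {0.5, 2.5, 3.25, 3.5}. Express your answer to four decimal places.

Subinterval widths: 2, 0.75, 0.25.
Left endpoints: 0.5, 2.5, 3.25.
f(0.5) = 12/11, f(2.5) = 0.8, f(3.25) = 8/11.
Sum = Σ Δu_i · f(u_i).
Sum ≈ 2.9636.

2.9636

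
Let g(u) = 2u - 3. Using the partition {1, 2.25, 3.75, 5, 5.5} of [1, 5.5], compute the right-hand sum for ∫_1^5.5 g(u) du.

Subinterval widths: 1.25, 1.5, 1.25, 0.5.
Right endpoints: 2.25, 3.75, 5, 5.5.
g(2.25) = 1.5, g(3.75) = 4.5, g(5) = 7, g(5.5) = 8.
Sum = Σ Δu_i · g(u_i).
Sum = 21.375.

21.375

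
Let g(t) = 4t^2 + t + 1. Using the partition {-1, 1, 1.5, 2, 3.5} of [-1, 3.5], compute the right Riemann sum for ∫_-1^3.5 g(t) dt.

107.5

Subinterval widths: 2, 0.5, 0.5, 1.5.
Right endpoints: 1, 1.5, 2, 3.5.
g(1) = 6, g(1.5) = 11.5, g(2) = 19, g(3.5) = 53.5.
Sum = Σ Δt_i · g(t_i).
Sum = 107.5.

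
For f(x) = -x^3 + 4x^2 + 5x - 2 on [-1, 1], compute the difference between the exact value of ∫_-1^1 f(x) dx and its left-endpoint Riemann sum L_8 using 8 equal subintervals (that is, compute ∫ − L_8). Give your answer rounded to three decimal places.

Exact integral: ∫_-1^1 f(x) dx ≈ -1.33333.
L_8 = -2.25.
Error ≈ -1.33333 − (-2.25) ≈ 0.917.

0.917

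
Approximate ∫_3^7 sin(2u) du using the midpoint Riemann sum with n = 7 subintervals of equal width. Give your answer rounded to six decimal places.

0.435007

Δu = (7 − 3)/7 = 4/7.
Midpoints: 23/7, 27/7, 31/7, 5, 39/7, 43/7, 47/7.
f(23/7) ≈ 0.284268, f(27/7) ≈ 0.990258, f(31/7) ≈ 0.537640, f(5) ≈ -0.544021, f(39/7) ≈ -0.989173, f(43/7) ≈ -0.276986, f(47/7) ≈ 0.759277.
Sum = Δu · [f(23/7) + f(27/7) + f(31/7) + ...].
Sum ≈ 0.435007.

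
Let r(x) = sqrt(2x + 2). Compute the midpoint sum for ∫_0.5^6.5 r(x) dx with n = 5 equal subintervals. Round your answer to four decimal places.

Δx = (6.5 − 0.5)/5 = 1.2.
Midpoints: 1.1, 2.3, 3.5, 4.7, 5.9.
r(1.1) ≈ 2.0494, r(2.3) ≈ 2.5690, r(3.5) ≈ 3.0000, r(4.7) ≈ 3.3764, r(5.9) ≈ 3.7148.
Sum = Δx · [r(1.1) + r(2.3) + r(3.5) + r(4.7) + r(5.9)].
Sum ≈ 17.6516.

17.6516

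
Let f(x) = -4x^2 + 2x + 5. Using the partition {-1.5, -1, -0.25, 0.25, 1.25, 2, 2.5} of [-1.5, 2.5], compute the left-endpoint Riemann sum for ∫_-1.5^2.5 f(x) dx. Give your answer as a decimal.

0.5625

Subinterval widths: 0.5, 0.75, 0.5, 1, 0.75, 0.5.
Left endpoints: -1.5, -1, -0.25, 0.25, 1.25, 2.
f(-1.5) = -7, f(-1) = -1, f(-0.25) = 4.25, f(0.25) = 5.25, f(1.25) = 1.25, f(2) = -7.
Sum = Σ Δx_i · f(x_i).
Sum = 0.5625.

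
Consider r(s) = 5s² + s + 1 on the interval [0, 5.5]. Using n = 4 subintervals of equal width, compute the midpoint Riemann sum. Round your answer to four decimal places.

Δs = (5.5 − 0)/4 = 1.375.
Midpoints: 0.6875, 2.0625, 3.4375, 4.8125.
r(0.6875) = 4.05078125, r(2.0625) = 24.33203125, r(3.4375) = 63.51953125, r(4.8125) = 121.61328125.
Sum = Δs · [r(0.6875) + r(2.0625) + r(3.4375) + r(4.8125)].
Sum ≈ 293.5840.

293.5840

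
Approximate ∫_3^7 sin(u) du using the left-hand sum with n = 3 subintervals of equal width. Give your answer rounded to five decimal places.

-1.82146

Δu = (7 − 3)/3 = 4/3.
Left endpoints: 3, 13/3, 17/3.
f(3) ≈ 0.14112, f(13/3) ≈ -0.92901, f(17/3) ≈ -0.57820.
Sum = Δu · [f(3) + f(13/3) + f(17/3)].
Sum ≈ -1.82146.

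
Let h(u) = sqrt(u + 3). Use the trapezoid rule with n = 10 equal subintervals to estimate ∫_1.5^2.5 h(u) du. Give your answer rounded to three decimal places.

Δu = (2.5 − 1.5)/10 = 0.1.
h(1.5) ≈ 2.121, h(1.6) ≈ 2.145, h(1.7) ≈ 2.168, h(1.8) ≈ 2.191, h(1.9) ≈ 2.214, h(2) ≈ 2.236, h(2.1) ≈ 2.258, h(2.2) ≈ 2.280, h(2.3) ≈ 2.302, h(2.4) ≈ 2.324, h(2.5) ≈ 2.345.
T_10 = (Δu/2)·[h(u_0) + 2h(u_1) + ... + 2h(u_{9}) + h(u_10)].
Sum ≈ 2.235.

2.235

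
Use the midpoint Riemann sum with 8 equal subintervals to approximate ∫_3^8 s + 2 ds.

37.5

Δs = (8 − 3)/8 = 0.625.
Midpoints: 3.3125, 3.9375, 4.5625, 5.1875, 5.8125, 6.4375, 7.0625, 7.6875.
f(3.3125) = 5.3125, f(3.9375) = 5.9375, f(4.5625) = 6.5625, f(5.1875) = 7.1875, f(5.8125) = 7.8125, f(6.4375) = 8.4375, f(7.0625) = 9.0625, f(7.6875) = 9.6875.
Sum = Δs · [f(3.3125) + f(3.9375) + f(4.5625) + ...].
Sum = 37.5.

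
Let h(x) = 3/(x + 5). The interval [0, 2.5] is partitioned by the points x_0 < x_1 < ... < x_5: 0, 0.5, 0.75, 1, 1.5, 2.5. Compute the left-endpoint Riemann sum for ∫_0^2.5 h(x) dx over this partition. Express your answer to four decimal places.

Subinterval widths: 0.5, 0.25, 0.25, 0.5, 1.
Left endpoints: 0, 0.5, 0.75, 1, 1.5.
h(0) = 0.6, h(0.5) = 6/11, h(0.75) = 12/23, h(1) = 0.5, h(1.5) = 6/13.
Sum = Σ Δx_i · h(x_i).
Sum ≈ 1.2783.

1.2783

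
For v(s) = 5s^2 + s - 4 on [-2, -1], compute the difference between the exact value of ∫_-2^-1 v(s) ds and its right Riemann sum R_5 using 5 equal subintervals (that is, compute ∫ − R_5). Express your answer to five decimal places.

1.36667

Exact integral: ∫_-2^-1 v(s) ds ≈ 6.1666667.
R_5 = 4.8.
Error ≈ 6.1666667 − 4.8 ≈ 1.36667.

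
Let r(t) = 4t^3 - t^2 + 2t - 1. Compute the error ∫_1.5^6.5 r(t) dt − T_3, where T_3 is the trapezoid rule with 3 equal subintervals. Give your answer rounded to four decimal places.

-108.7963

Exact integral: ∫_1.5^6.5 r(t) dt ≈ 1724.583333.
T_3 ≈ 1833.379630.
Error ≈ 1724.583333 − 1833.379630 ≈ -108.7963.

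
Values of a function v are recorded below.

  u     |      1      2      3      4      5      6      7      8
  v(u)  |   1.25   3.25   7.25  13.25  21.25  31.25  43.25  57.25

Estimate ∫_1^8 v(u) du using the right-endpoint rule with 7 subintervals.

176.75

Δu = 1.
Sum = 1·[3.25 + 7.25 + 13.25 + 21.25 + 31.25 + 43.25 + 57.25] = 176.75.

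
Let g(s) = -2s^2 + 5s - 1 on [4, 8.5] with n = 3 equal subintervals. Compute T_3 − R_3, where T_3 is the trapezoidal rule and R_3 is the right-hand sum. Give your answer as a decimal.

T_3 = -234.
R_3 = -301.5.
T_3 − R_3 = 67.5.

67.5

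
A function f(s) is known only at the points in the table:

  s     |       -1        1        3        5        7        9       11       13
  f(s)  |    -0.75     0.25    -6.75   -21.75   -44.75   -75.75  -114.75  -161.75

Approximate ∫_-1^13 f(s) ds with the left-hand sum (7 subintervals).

-528.5

Δs = 2.
Sum = 2·[(-0.75) + 0.25 + (-6.75) + (-21.75) + (-44.75) + (-75.75) + (-114.75)] = -528.5.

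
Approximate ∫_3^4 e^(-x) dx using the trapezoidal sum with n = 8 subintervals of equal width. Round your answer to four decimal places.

0.0315

Δx = (4 − 3)/8 = 0.125.
f(3) ≈ 0.0498, f(3.125) ≈ 0.0439, f(3.25) ≈ 0.0388, f(3.375) ≈ 0.0342, f(3.5) ≈ 0.0302, f(3.625) ≈ 0.0266, f(3.75) ≈ 0.0235, f(3.875) ≈ 0.0208, f(4) ≈ 0.0183.
T_8 = (Δx/2)·[f(x_0) + 2f(x_1) + ... + 2f(x_{7}) + f(x_8)].
Sum ≈ 0.0315.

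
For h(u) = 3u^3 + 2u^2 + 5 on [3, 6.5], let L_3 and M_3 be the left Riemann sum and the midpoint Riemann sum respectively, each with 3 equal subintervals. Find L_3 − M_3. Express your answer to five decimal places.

L_3 ≈ 1024.0254630.
M_3 ≈ 1442.8648727.
L_3 − M_3 ≈ -418.83941.

-418.83941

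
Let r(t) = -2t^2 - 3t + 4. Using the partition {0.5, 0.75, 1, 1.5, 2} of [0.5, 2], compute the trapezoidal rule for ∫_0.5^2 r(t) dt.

-4.96875

Subinterval widths: 0.25, 0.25, 0.5, 0.5.
r(0.5) = 2, r(0.75) = 0.625, r(1) = -1, r(1.5) = -5, r(2) = -10.
On each subinterval the trapezoid contributes (Δt_i/2)·[r(t_{i-1}) + r(t_i)].
Sum = -4.96875.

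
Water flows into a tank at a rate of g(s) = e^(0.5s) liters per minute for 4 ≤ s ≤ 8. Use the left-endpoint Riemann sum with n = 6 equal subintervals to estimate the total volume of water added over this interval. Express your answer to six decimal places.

79.554451

Δs = (8 − 4)/6 = 2/3.
Left endpoints: 4, 14/3, 16/3, 6, 20/3, 22/3.
g(4) ≈ 7.389056, g(14/3) ≈ 10.312259, g(16/3) ≈ 14.391916, g(6) ≈ 20.085537, g(20/3) ≈ 28.031625, g(22/3) ≈ 39.121284.
Sum = Δs · [g(4) + g(14/3) + g(16/3) + ...].
Sum ≈ 79.554451.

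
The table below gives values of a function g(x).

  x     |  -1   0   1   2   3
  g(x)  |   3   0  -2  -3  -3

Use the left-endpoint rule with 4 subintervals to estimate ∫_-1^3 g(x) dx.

Δx = 1.
Sum = 1·[3 + 0 + (-2) + (-3)] = -2.

-2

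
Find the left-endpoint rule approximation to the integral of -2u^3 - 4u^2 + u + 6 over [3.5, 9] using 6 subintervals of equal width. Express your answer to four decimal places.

Δu = (9 − 3.5)/6 = 11/12.
Left endpoints: 3.5, 53/12, 16/3, 6.25, 43/6, 97/12.
f(3.5) = -125.25, f(53/12) = -207293/864, f(16/3) = -10958/27, f(6.25) = -632.28125, f(43/6) = -100273/108, f(97/12) = -1126321/864.
Sum = Δu · [f(3.5) + f(53/12) + f(16/3) + ...].
Sum ≈ -3332.4239.

-3332.4239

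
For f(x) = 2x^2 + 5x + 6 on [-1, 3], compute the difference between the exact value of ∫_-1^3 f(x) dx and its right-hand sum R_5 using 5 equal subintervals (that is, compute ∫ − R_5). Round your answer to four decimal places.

-15.2533

Exact integral: ∫_-1^3 f(x) dx ≈ 62.666667.
R_5 = 77.92.
Error ≈ 62.666667 − 77.92 ≈ -15.2533.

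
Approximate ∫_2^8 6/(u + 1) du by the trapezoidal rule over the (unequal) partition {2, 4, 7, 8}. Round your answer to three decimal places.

6.833

Subinterval widths: 2, 3, 1.
f(2) = 2, f(4) = 1.2, f(7) = 0.75, f(8) = 2/3.
On each subinterval the trapezoid contributes (Δu_i/2)·[f(u_{i-1}) + f(u_i)].
Sum ≈ 6.833.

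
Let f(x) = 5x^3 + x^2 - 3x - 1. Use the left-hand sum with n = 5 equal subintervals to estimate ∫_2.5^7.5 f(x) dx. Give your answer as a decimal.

2991.875

Δx = (7.5 − 2.5)/5 = 1.
Left endpoints: 2.5, 3.5, 4.5, 5.5, 6.5.
f(2.5) = 75.875, f(3.5) = 215.125, f(4.5) = 461.375, f(5.5) = 844.625, f(6.5) = 1394.875.
Sum = Δx · [f(2.5) + f(3.5) + f(4.5) + f(5.5) + f(6.5)].
Sum = 2991.875.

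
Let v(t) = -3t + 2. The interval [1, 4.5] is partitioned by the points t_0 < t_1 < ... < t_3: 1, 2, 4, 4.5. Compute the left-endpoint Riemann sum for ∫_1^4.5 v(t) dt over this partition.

Subinterval widths: 1, 2, 0.5.
Left endpoints: 1, 2, 4.
v(1) = -1, v(2) = -4, v(4) = -10.
Sum = Σ Δt_i · v(t_i).
Sum = -14.

-14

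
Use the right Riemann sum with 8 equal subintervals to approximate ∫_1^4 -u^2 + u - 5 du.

Δu = (4 − 1)/8 = 0.375.
Right endpoints: 1.375, 1.75, 2.125, 2.5, 2.875, 3.25, 3.625, 4.
f(1.375) = -5.515625, f(1.75) = -6.3125, f(2.125) = -7.390625, f(2.5) = -8.75, f(2.875) = -10.390625, f(3.25) = -12.3125, f(3.625) = -14.515625, f(4) = -17.
Sum = Δu · [f(1.375) + f(1.75) + f(2.125) + ...].
Sum = -30.8203125.

-30.8203125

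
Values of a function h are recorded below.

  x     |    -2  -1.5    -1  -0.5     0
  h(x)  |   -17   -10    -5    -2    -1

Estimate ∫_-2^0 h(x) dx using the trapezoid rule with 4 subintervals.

Δx = 0.5.
T_4 = (0.5/2)·[(-17) + 2·(-10) + 2·(-5) + 2·(-2) + (-1)] = -13.

-13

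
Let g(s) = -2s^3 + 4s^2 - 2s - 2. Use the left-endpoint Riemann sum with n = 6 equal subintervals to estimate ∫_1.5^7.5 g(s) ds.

-794

Δs = (7.5 − 1.5)/6 = 1.
Left endpoints: 1.5, 2.5, 3.5, 4.5, 5.5, 6.5.
g(1.5) = -2.75, g(2.5) = -13.25, g(3.5) = -45.75, g(4.5) = -112.25, g(5.5) = -224.75, g(6.5) = -395.25.
Sum = Δs · [g(1.5) + g(2.5) + g(3.5) + ...].
Sum = -794.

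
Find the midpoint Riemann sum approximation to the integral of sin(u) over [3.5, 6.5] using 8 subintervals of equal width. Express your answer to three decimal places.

Δu = (6.5 − 3.5)/8 = 0.375.
Midpoints: 3.6875, 4.0625, 4.4375, 4.8125, 5.1875, 5.5625, 5.9375, 6.3125.
f(3.6875) ≈ -0.519, f(4.0625) ≈ -0.796, f(4.4375) ≈ -0.962, f(4.8125) ≈ -0.995, f(5.1875) ≈ -0.889, f(5.5625) ≈ -0.660, f(5.9375) ≈ -0.339, f(6.3125) ≈ 0.029.
Sum = Δu · [f(3.6875) + f(4.0625) + f(4.4375) + ...].
Sum ≈ -1.924.

-1.924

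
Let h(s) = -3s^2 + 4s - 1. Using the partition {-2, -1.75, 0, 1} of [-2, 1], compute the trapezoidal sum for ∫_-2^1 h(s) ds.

Subinterval widths: 0.25, 1.75, 1.
h(-2) = -21, h(-1.75) = -17.1875, h(0) = -1, h(1) = 0.
On each subinterval the trapezoid contributes (Δs_i/2)·[h(s_{i-1}) + h(s_i)].
Sum = -21.1875.

-21.1875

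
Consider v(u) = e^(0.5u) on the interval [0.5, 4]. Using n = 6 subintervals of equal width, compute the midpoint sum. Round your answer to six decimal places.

Δu = (4 − 0.5)/6 = 7/12.
Midpoints: 19/24, 1.375, 47/24, 61/24, 3.125, 89/24.
v(19/24) ≈ 1.485622, v(1.375) ≈ 1.988737, v(47/24) ≈ 2.662237, v(61/24) ≈ 3.563821, v(3.125) ≈ 4.770733, v(89/24) ≈ 6.386374.
Sum = Δu · [v(19/24) + v(1.375) + v(47/24) + ...].
Sum ≈ 12.166889.

12.166889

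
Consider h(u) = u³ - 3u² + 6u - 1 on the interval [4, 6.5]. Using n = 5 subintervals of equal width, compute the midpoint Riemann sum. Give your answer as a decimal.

Δu = (6.5 − 4)/5 = 0.5.
Midpoints: 4.25, 4.75, 5.25, 5.75, 6.25.
h(4.25) = 47.078125, h(4.75) = 66.984375, h(5.25) = 92.515625, h(5.75) = 124.421875, h(6.25) = 163.453125.
Sum = Δu · [h(4.25) + h(4.75) + h(5.25) + h(5.75) + h(6.25)].
Sum = 247.2265625.

247.2265625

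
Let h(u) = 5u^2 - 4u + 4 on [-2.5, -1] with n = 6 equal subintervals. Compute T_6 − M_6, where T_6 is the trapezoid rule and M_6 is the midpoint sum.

0.1171875

T_6 = 40.953125.
M_6 = 40.8359375.
T_6 − M_6 = 0.1171875.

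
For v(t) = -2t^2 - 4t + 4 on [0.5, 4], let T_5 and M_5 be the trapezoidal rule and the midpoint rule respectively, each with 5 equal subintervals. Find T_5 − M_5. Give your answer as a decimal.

T_5 = -60.655.
M_5 = -59.7975.
T_5 − M_5 = -0.8575.

-0.8575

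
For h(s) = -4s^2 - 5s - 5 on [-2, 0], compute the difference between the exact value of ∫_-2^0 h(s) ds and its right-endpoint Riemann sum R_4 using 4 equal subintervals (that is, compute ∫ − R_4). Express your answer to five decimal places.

Exact integral: ∫_-2^0 h(s) ds ≈ -10.6666667.
R_4 = -9.5.
Error ≈ -10.6666667 − (-9.5) ≈ -1.16667.

-1.16667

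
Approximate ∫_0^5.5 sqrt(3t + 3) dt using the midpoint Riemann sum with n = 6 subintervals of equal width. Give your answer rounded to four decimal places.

17.9987

Δt = (5.5 − 0)/6 = 11/12.
Midpoints: 11/24, 1.375, 55/24, 77/24, 4.125, 121/24.
f(11/24) ≈ 2.0917, f(1.375) ≈ 2.6693, f(55/24) ≈ 3.1425, f(77/24) ≈ 3.5532, f(4.125) ≈ 3.9211, f(121/24) ≈ 4.2573.
Sum = Δt · [f(11/24) + f(1.375) + f(55/24) + ...].
Sum ≈ 17.9987.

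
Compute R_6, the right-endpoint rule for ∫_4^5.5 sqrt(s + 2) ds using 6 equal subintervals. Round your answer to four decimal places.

3.9311

Δs = (5.5 − 4)/6 = 0.25.
Right endpoints: 4.25, 4.5, 4.75, 5, 5.25, 5.5.
f(4.25) ≈ 2.5000, f(4.5) ≈ 2.5495, f(4.75) ≈ 2.5981, f(5) ≈ 2.6458, f(5.25) ≈ 2.6926, f(5.5) ≈ 2.7386.
Sum = Δs · [f(4.25) + f(4.5) + f(4.75) + ...].
Sum ≈ 3.9311.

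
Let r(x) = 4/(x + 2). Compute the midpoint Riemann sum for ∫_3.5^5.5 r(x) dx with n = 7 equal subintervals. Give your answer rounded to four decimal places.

Δx = (5.5 − 3.5)/7 = 2/7.
Midpoints: 51/14, 55/14, 59/14, 4.5, 67/14, 71/14, 75/14.
r(51/14) = 56/79, r(55/14) = 56/83, r(59/14) = 56/87, r(4.5) = 8/13, r(67/14) = 56/95, r(71/14) = 56/99, r(75/14) = 56/103.
Sum = Δx · [r(51/14) + r(55/14) + r(59/14) + ...].
Sum ≈ 1.2404.

1.2404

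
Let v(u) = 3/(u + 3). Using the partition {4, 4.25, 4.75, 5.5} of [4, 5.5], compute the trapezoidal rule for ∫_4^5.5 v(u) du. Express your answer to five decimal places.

Subinterval widths: 0.25, 0.5, 0.75.
v(4) = 3/7, v(4.25) = 12/29, v(4.75) = 12/31, v(5.5) = 6/17.
On each subinterval the trapezoid contributes (Δu_i/2)·[v(u_{i-1}) + v(u_i)].
Sum ≈ 0.58303.

0.58303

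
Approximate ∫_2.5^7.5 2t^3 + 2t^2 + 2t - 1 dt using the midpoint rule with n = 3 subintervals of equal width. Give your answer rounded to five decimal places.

Δt = (7.5 − 2.5)/3 = 5/3.
Midpoints: 10/3, 5, 20/3.
f(10/3) = 2753/27, f(5) = 309, f(20/3) = 18733/27.
Sum = Δt · [f(10/3) + f(5) + f(20/3)].
Sum ≈ 1841.29630.

1841.29630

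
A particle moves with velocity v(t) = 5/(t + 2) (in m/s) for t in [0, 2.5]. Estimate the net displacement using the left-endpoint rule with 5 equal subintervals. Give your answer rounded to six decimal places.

Δt = (2.5 − 0)/5 = 0.5.
Left endpoints: 0, 0.5, 1, 1.5, 2.
v(0) = 2.5, v(0.5) = 2, v(1) = 5/3, v(1.5) = 10/7, v(2) = 1.25.
Sum = Δt · [v(0) + v(0.5) + v(1) + v(1.5) + v(2)].
Sum ≈ 4.422619.

4.422619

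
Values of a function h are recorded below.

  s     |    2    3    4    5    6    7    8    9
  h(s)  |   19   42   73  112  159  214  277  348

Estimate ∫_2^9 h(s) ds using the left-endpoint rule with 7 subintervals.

896

Δs = 1.
Sum = 1·[19 + 42 + 73 + 112 + 159 + 214 + 277] = 896.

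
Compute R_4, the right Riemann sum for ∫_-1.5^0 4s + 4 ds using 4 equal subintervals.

2.625

Δs = (0 − (-1.5))/4 = 0.375.
Right endpoints: -1.125, -0.75, -0.375, 0.
f(-1.125) = -0.5, f(-0.75) = 1, f(-0.375) = 2.5, f(0) = 4.
Sum = Δs · [f(-1.125) + f(-0.75) + f(-0.375) + f(0)].
Sum = 2.625.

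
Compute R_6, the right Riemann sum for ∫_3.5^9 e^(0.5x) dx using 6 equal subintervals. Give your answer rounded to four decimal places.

210.0853

Δx = (9 − 3.5)/6 = 11/12.
Right endpoints: 53/12, 16/3, 6.25, 43/6, 97/12, 9.
f(53/12) ≈ 9.1005, f(16/3) ≈ 14.3919, f(6.25) ≈ 22.7599, f(43/6) ≈ 35.9933, f(97/12) ≈ 56.9211, f(9) ≈ 90.0171.
Sum = Δx · [f(53/12) + f(16/3) + f(6.25) + ...].
Sum ≈ 210.0853.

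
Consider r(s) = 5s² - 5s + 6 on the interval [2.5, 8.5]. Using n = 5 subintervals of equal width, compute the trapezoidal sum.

Δs = (8.5 − 2.5)/5 = 1.2.
r(2.5) = 24.75, r(3.7) = 55.95, r(4.9) = 101.55, r(6.1) = 161.55, r(7.3) = 235.95, r(8.5) = 324.75.
T_5 = (Δs/2)·[r(s_0) + 2r(s_1) + ... + 2r(s_{4}) + r(s_5)].
Sum = 875.7.

875.7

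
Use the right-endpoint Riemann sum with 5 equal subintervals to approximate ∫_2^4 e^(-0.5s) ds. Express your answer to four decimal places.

0.4201

Δs = (4 − 2)/5 = 0.4.
Right endpoints: 2.4, 2.8, 3.2, 3.6, 4.
f(2.4) ≈ 0.3012, f(2.8) ≈ 0.2466, f(3.2) ≈ 0.2019, f(3.6) ≈ 0.1653, f(4) ≈ 0.1353.
Sum = Δs · [f(2.4) + f(2.8) + f(3.2) + f(3.6) + f(4)].
Sum ≈ 0.4201.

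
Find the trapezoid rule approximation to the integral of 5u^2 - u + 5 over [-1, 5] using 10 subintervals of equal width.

Δu = (5 − (-1))/10 = 0.6.
f(-1) = 11, f(-0.4) = 6.2, f(0.2) = 5, f(0.8) = 7.4, f(1.4) = 13.4, f(2) = 23, f(2.6) = 36.2, f(3.2) = 53, f(3.8) = 73.4, f(4.4) = 97.4, f(5) = 125.
T_10 = (Δu/2)·[f(u_0) + 2f(u_1) + ... + 2f(u_{9}) + f(u_10)].
Sum = 229.8.

229.8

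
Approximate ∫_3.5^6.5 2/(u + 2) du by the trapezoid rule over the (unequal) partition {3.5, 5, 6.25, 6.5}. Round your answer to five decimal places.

0.87681

Subinterval widths: 1.5, 1.25, 0.25.
f(3.5) = 4/11, f(5) = 2/7, f(6.25) = 8/33, f(6.5) = 4/17.
On each subinterval the trapezoid contributes (Δu_i/2)·[f(u_{i-1}) + f(u_i)].
Sum ≈ 0.87681.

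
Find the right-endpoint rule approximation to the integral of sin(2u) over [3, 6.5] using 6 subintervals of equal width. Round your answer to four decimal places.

Δu = (6.5 − 3)/6 = 7/12.
Right endpoints: 43/12, 25/6, 4.75, 16/3, 71/12, 6.5.
f(43/12) ≈ 0.7730, f(25/6) ≈ 0.8873, f(4.75) ≈ -0.0752, f(16/3) ≈ -0.9464, f(71/12) ≈ -0.6691, f(6.5) ≈ 0.4202.
Sum = Δu · [f(43/12) + f(25/6) + f(4.75) + ...].
Sum ≈ 0.2273.

0.2273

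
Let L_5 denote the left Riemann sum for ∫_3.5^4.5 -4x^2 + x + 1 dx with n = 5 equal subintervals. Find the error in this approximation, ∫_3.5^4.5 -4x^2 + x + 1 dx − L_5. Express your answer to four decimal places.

-3.0733

Exact integral: ∫_3.5^4.5 f(x) dx ≈ -59.333333.
L_5 = -56.26.
Error ≈ -59.333333 − (-56.26) ≈ -3.0733.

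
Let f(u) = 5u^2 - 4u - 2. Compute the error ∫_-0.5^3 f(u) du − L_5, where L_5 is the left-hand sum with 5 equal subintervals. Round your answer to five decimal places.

Exact integral: ∫_-0.5^3 f(u) du ≈ 20.7083333.
L_5 = 11.725.
Error ≈ 20.7083333 − 11.725 ≈ 8.98333.

8.98333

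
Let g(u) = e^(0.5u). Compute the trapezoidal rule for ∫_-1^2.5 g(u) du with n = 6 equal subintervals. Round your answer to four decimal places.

Δu = (2.5 − (-1))/6 = 7/12.
g(-1) ≈ 0.6065, g(-5/12) ≈ 0.8119, g(1/6) ≈ 1.0869, g(0.75) ≈ 1.4550, g(4/3) ≈ 1.9477, g(23/12) ≈ 2.6073, g(2.5) ≈ 3.4903.
T_6 = (Δu/2)·[g(u_0) + 2g(u_1) + ... + 2g(u_{5}) + g(u_6)].
Sum ≈ 5.8085.

5.8085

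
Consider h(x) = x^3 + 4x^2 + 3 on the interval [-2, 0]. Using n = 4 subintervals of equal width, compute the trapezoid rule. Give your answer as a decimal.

Δx = (0 − (-2))/4 = 0.5.
h(-2) = 11, h(-1.5) = 8.625, h(-1) = 6, h(-0.5) = 3.875, h(0) = 3.
T_4 = (Δx/2)·[h(x_0) + 2h(x_1) + 2h(x_2) + 2h(x_3) + h(x_4)].
Sum = 12.75.

12.75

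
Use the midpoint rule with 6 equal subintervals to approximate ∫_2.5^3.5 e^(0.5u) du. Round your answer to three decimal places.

4.527

Δu = (3.5 − 2.5)/6 = 1/6.
Midpoints: 31/12, 2.75, 35/12, 37/12, 3.25, 41/12.
f(31/12) ≈ 3.639, f(2.75) ≈ 3.955, f(35/12) ≈ 4.299, f(37/12) ≈ 4.672, f(3.25) ≈ 5.078, f(41/12) ≈ 5.520.
Sum = Δu · [f(31/12) + f(2.75) + f(35/12) + ...].
Sum ≈ 4.527.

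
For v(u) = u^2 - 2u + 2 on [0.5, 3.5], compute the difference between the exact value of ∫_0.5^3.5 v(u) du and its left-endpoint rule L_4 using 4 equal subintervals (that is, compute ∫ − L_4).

Exact integral: ∫_0.5^3.5 v(u) du = 8.25.
L_4 = 6.28125.
Error = 8.25 − 6.28125 = 1.96875.

1.96875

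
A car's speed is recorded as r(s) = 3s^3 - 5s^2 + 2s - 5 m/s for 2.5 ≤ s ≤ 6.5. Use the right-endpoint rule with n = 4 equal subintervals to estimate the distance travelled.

1220

Δs = (6.5 − 2.5)/4 = 1.
Right endpoints: 3.5, 4.5, 5.5, 6.5.
r(3.5) = 69.375, r(4.5) = 176.125, r(5.5) = 353.875, r(6.5) = 620.625.
Sum = Δs · [r(3.5) + r(4.5) + r(5.5) + r(6.5)].
Sum = 1220.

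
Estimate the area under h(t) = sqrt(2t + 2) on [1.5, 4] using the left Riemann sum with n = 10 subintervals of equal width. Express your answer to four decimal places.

6.6977

Δt = (4 − 1.5)/10 = 0.25.
Left endpoints: 1.5, 1.75, 2, 2.25, 2.5, 2.75, 3, 3.25, 3.5, 3.75.
h(1.5) ≈ 2.2361, h(1.75) ≈ 2.3452, h(2) ≈ 2.4495, h(2.25) ≈ 2.5495, h(2.5) ≈ 2.6458, h(2.75) ≈ 2.7386, h(3) ≈ 2.8284, h(3.25) ≈ 2.9155, h(3.5) ≈ 3.0000, h(3.75) ≈ 3.0822.
Sum = Δt · [h(1.5) + h(1.75) + h(2) + ...].
Sum ≈ 6.6977.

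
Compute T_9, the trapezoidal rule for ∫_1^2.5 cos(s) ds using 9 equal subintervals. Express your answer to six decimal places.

-0.242436

Δs = (2.5 − 1)/9 = 1/6.
f(1) ≈ 0.540302, f(7/6) ≈ 0.393219, f(4/3) ≈ 0.235238, f(1.5) ≈ 0.070737, f(5/3) ≈ -0.095724, f(11/6) ≈ -0.259531, f(2) ≈ -0.416147, f(13/6) ≈ -0.561229, f(7/3) ≈ -0.690758, f(2.5) ≈ -0.801144.
T_9 = (Δs/2)·[f(s_0) + 2f(s_1) + ... + 2f(s_{8}) + f(s_9)].
Sum ≈ -0.242436.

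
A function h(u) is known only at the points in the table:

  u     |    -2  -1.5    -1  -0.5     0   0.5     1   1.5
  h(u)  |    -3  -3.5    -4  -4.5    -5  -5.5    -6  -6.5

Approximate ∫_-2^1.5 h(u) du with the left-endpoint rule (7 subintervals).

Δu = 0.5.
Sum = 0.5·[(-3) + (-3.5) + (-4) + (-4.5) + (-5) + (-5.5) + (-6)] = -15.75.

-15.75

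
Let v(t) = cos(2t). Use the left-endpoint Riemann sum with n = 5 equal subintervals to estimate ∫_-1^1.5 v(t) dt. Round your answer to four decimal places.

Δt = (1.5 − (-1))/5 = 0.5.
Left endpoints: -1, -0.5, 0, 0.5, 1.
v(-1) ≈ -0.4161, v(-0.5) ≈ 0.5403, v(0) ≈ 1.0000, v(0.5) ≈ 0.5403, v(1) ≈ -0.4161.
Sum = Δt · [v(-1) + v(-0.5) + v(0) + v(0.5) + v(1)].
Sum ≈ 0.6242.

0.6242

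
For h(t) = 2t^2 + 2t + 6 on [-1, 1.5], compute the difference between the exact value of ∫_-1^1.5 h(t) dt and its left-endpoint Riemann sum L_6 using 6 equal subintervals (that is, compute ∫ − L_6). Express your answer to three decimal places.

1.418

Exact integral: ∫_-1^1.5 h(t) dt ≈ 19.16667.
L_6 ≈ 17.74884.
Error ≈ 19.16667 − 17.74884 ≈ 1.418.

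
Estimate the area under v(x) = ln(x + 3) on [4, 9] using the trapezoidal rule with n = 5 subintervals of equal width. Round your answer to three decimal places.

11.193

Δx = (9 − 4)/5 = 1.
v(4) ≈ 1.946, v(5) ≈ 2.079, v(6) ≈ 2.197, v(7) ≈ 2.303, v(8) ≈ 2.398, v(9) ≈ 2.485.
T_5 = (Δx/2)·[v(x_0) + 2v(x_1) + ... + 2v(x_{4}) + v(x_5)].
Sum ≈ 11.193.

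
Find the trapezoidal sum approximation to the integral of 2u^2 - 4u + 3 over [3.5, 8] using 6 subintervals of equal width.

Δu = (8 − 3.5)/6 = 0.75.
f(3.5) = 13.5, f(4.25) = 22.125, f(5) = 33, f(5.75) = 46.125, f(6.5) = 61.5, f(7.25) = 79.125, f(8) = 99.
T_6 = (Δu/2)·[f(u_0) + 2f(u_1) + ... + 2f(u_{5}) + f(u_6)].
Sum = 223.59375.

223.59375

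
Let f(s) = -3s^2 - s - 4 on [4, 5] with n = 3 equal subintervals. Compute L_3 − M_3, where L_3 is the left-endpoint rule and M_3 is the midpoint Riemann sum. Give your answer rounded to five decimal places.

4.58333

L_3 ≈ -64.8888889.
M_3 ≈ -69.4722222.
L_3 − M_3 ≈ 4.58333.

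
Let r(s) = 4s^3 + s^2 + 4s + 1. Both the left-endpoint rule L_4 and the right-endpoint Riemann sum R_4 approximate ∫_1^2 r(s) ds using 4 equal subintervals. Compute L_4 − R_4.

L_4 = 20.15625.
R_4 = 28.90625.
L_4 − R_4 = -8.75.

-8.75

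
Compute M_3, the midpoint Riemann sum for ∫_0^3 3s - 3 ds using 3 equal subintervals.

4.5

Δs = (3 − 0)/3 = 1.
Midpoints: 0.5, 1.5, 2.5.
f(0.5) = -1.5, f(1.5) = 1.5, f(2.5) = 4.5.
Sum = Δs · [f(0.5) + f(1.5) + f(2.5)].
Sum = 4.5.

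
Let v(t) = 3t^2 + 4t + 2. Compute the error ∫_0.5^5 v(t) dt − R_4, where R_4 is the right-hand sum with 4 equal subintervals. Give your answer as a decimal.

Exact integral: ∫_0.5^5 v(t) dt = 183.375.
R_4 = 238.11328125.
Error = 183.375 − 238.11328125 = -54.73828125.

-54.73828125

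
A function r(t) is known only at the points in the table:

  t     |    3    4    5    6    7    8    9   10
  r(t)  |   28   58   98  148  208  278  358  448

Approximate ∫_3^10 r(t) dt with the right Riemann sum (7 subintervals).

Δt = 1.
Sum = 1·[58 + 98 + 148 + 208 + 278 + 358 + 448] = 1596.

1596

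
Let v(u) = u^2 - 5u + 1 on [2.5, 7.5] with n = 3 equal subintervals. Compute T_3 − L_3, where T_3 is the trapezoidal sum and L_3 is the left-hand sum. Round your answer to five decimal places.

20.83333

T_3 ≈ 17.7314815.
L_3 ≈ -3.1018519.
T_3 − L_3 ≈ 20.83333.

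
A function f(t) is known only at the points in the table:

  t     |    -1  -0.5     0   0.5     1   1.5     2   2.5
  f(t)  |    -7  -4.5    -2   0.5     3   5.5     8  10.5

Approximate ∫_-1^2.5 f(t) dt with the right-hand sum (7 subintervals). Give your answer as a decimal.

Δt = 0.5.
Sum = 0.5·[(-4.5) + (-2) + 0.5 + 3 + 5.5 + 8 + 10.5] = 10.5.

10.5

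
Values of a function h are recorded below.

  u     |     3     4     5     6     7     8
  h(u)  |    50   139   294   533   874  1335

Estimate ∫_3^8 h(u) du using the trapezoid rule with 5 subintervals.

2532.5

Δu = 1.
T_5 = (1/2)·[50 + 2·139 + 2·294 + 2·533 + 2·874 + 1335] = 2532.5.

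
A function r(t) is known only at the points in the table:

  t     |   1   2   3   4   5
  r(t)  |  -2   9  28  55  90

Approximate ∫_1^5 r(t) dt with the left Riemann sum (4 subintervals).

Δt = 1.
Sum = 1·[(-2) + 9 + 28 + 55] = 90.

90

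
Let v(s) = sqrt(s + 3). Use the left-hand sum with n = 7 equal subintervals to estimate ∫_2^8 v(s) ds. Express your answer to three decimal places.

16.401

Δs = (8 − 2)/7 = 6/7.
Left endpoints: 2, 20/7, 26/7, 32/7, 38/7, 44/7, 50/7.
v(2) ≈ 2.236, v(20/7) ≈ 2.420, v(26/7) ≈ 2.591, v(32/7) ≈ 2.752, v(38/7) ≈ 2.903, v(44/7) ≈ 3.047, v(50/7) ≈ 3.185.
Sum = Δs · [v(2) + v(20/7) + v(26/7) + ...].
Sum ≈ 16.401.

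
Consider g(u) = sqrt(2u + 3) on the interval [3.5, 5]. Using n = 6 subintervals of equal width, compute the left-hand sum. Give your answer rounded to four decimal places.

Δu = (5 − 3.5)/6 = 0.25.
Left endpoints: 3.5, 3.75, 4, 4.25, 4.5, 4.75.
g(3.5) ≈ 3.1623, g(3.75) ≈ 3.2404, g(4) ≈ 3.3166, g(4.25) ≈ 3.3912, g(4.5) ≈ 3.4641, g(4.75) ≈ 3.5355.
Sum = Δu · [g(3.5) + g(3.75) + g(4) + ...].
Sum ≈ 5.0275.

5.0275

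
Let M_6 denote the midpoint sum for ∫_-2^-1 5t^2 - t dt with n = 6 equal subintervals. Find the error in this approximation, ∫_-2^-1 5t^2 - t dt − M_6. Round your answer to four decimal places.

0.0116

Exact integral: ∫_-2^-1 f(t) dt ≈ 13.166667.
M_6 ≈ 13.155093.
Error ≈ 13.166667 − 13.155093 ≈ 0.0116.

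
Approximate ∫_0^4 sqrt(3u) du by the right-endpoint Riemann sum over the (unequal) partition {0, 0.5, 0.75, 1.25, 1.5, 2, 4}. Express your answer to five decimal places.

10.63890

Subinterval widths: 0.5, 0.25, 0.5, 0.25, 0.5, 2.
Right endpoints: 0.5, 0.75, 1.25, 1.5, 2, 4.
f(0.5) ≈ 1.22474, f(0.75) ≈ 1.50000, f(1.25) ≈ 1.93649, f(1.5) ≈ 2.12132, f(2) ≈ 2.44949, f(4) ≈ 3.46410.
Sum = Σ Δu_i · f(u_i).
Sum ≈ 10.63890.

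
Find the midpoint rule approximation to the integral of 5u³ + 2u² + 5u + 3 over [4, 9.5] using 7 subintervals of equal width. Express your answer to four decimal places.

Δu = (9.5 − 4)/7 = 11/14.
Midpoints: 123/28, 145/28, 167/28, 6.75, 211/28, 233/28, 255/28.
f(123/28) = 10699575/21952, f(145/28) = 17054781/21952, f(167/28) = 25569595/21952, f(6.75) = 1665.609375, f(211/28) = 50355807/21952, f(233/28) = 67266085/21952, f(255/28) = 87613731/21952.
Sum = Δu · [f(123/28) + f(145/28) + f(167/28) + ...].
Sum ≈ 10563.1551.

10563.1551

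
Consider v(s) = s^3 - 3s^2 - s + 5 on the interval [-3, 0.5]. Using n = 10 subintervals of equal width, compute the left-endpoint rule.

-34.69484375

Δs = (0.5 − (-3))/10 = 0.35.
Left endpoints: -3, -2.65, -2.3, -1.95, -1.6, -1.25, -0.9, -0.55, -0.2, 0.15.
v(-3) = -46, v(-2.65) = -32.027125, v(-2.3) = -20.737, v(-1.95) = -11.872375, v(-1.6) = -5.176, v(-1.25) = -0.390625, v(-0.9) = 2.741, v(-0.55) = 4.476125, v(-0.2) = 5.072, v(0.15) = 4.785875.
Sum = Δs · [v(-3) + v(-2.65) + v(-2.3) + ...].
Sum = -34.69484375.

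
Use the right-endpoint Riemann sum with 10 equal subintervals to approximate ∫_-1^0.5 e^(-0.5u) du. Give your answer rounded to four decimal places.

Δu = (0.5 − (-1))/10 = 0.15.
Right endpoints: -0.85, -0.7, -0.55, -0.4, -0.25, -0.1, 0.05, 0.2, 0.35, 0.5.
f(-0.85) ≈ 1.5296, f(-0.7) ≈ 1.4191, f(-0.55) ≈ 1.3165, f(-0.4) ≈ 1.2214, f(-0.25) ≈ 1.1331, f(-0.1) ≈ 1.0513, f(0.05) ≈ 0.9753, f(0.2) ≈ 0.9048, f(0.35) ≈ 0.8395, f(0.5) ≈ 0.7788.
Sum = Δu · [f(-0.85) + f(-0.7) + f(-0.55) + ...].
Sum ≈ 1.6754.

1.6754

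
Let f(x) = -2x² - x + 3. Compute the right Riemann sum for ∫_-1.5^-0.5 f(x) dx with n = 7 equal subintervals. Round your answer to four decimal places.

Δx = (-0.5 − (-1.5))/7 = 1/7.
Right endpoints: -19/14, -17/14, -15/14, -13/14, -11/14, -9/14, -0.5.
f(-19/14) = 33/49, f(-17/14) = 62/49, f(-15/14) = 87/49, f(-13/14) = 108/49, f(-11/14) = 125/49, f(-9/14) = 138/49, f(-0.5) = 3.
Sum = Δx · [f(-19/14) + f(-17/14) + f(-15/14) + ...].
Sum ≈ 2.0408.

2.0408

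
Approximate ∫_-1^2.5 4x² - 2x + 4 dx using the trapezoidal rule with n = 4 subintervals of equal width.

32.703125

Δx = (2.5 − (-1))/4 = 0.875.
f(-1) = 10, f(-0.125) = 4.3125, f(0.75) = 4.75, f(1.625) = 11.3125, f(2.5) = 24.
T_4 = (Δx/2)·[f(x_0) + 2f(x_1) + 2f(x_2) + 2f(x_3) + f(x_4)].
Sum = 32.703125.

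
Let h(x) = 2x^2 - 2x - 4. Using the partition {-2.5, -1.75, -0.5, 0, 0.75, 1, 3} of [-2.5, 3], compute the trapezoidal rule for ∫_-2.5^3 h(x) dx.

7.3125

Subinterval widths: 0.75, 1.25, 0.5, 0.75, 0.25, 2.
h(-2.5) = 13.5, h(-1.75) = 5.625, h(-0.5) = -2.5, h(0) = -4, h(0.75) = -4.375, h(1) = -4, h(3) = 8.
On each subinterval the trapezoid contributes (Δx_i/2)·[h(x_{i-1}) + h(x_i)].
Sum = 7.3125.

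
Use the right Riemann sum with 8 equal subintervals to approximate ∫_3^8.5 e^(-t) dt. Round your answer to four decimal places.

Δt = (8.5 − 3)/8 = 0.6875.
Right endpoints: 3.6875, 4.375, 5.0625, 5.75, 6.4375, 7.125, 7.8125, 8.5.
f(3.6875) ≈ 0.0250, f(4.375) ≈ 0.0126, f(5.0625) ≈ 0.0063, f(5.75) ≈ 0.0032, f(6.4375) ≈ 0.0016, f(7.125) ≈ 0.0008, f(7.8125) ≈ 0.0004, f(8.5) ≈ 0.0002.
Sum = Δt · [f(3.6875) + f(4.375) + f(5.0625) + ...].
Sum ≈ 0.0345.

0.0345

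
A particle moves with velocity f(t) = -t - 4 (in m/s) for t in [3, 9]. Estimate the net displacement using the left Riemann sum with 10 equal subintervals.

-58.2

Δt = (9 − 3)/10 = 0.6.
Left endpoints: 3, 3.6, 4.2, 4.8, 5.4, 6, 6.6, 7.2, 7.8, 8.4.
f(3) = -7, f(3.6) = -7.6, f(4.2) = -8.2, f(4.8) = -8.8, f(5.4) = -9.4, f(6) = -10, f(6.6) = -10.6, f(7.2) = -11.2, f(7.8) = -11.8, f(8.4) = -12.4.
Sum = Δt · [f(3) + f(3.6) + f(4.2) + ...].
Sum = -58.2.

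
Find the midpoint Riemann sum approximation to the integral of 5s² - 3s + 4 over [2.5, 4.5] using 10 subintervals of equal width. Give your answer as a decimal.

Δs = (4.5 − 2.5)/10 = 0.2.
Midpoints: 2.6, 2.8, 3, 3.2, 3.4, 3.6, 3.8, 4, 4.2, 4.4.
f(2.6) = 30, f(2.8) = 34.8, f(3) = 40, f(3.2) = 45.6, f(3.4) = 51.6, f(3.6) = 58, f(3.8) = 64.8, f(4) = 72, f(4.2) = 79.6, f(4.4) = 87.6.
Sum = Δs · [f(2.6) + f(2.8) + f(3) + ...].
Sum = 112.8.

112.8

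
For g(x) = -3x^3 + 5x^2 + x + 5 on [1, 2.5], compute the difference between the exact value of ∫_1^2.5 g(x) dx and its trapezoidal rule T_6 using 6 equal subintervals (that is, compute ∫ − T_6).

0.16796875

Exact integral: ∫_1^2.5 g(x) dx = 5.953125.
T_6 = 5.78515625.
Error = 5.953125 − 5.78515625 = 0.16796875.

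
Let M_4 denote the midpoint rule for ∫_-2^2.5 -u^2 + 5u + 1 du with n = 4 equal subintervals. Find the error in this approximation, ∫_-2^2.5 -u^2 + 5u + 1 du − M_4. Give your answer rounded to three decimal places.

-0.475

Exact integral: ∫_-2^2.5 f(u) du = 2.25.
M_4 ≈ 2.72461.
Error ≈ 2.25 − 2.72461 ≈ -0.475.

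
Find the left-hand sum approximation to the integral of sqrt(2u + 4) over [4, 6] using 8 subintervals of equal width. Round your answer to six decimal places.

Δu = (6 − 4)/8 = 0.25.
Left endpoints: 4, 4.25, 4.5, 4.75, 5, 5.25, 5.5, 5.75.
f(4) ≈ 3.464102, f(4.25) ≈ 3.535534, f(4.5) ≈ 3.605551, f(4.75) ≈ 3.674235, f(5) ≈ 3.741657, f(5.25) ≈ 3.807887, f(5.5) ≈ 3.872983, f(5.75) ≈ 3.937004.
Sum = Δu · [f(4) + f(4.25) + f(4.5) + ...].
Sum ≈ 7.409738.

7.409738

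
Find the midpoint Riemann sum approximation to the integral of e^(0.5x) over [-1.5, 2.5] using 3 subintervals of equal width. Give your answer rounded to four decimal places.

Δx = (2.5 − (-1.5))/3 = 4/3.
Midpoints: -5/6, 0.5, 11/6.
f(-5/6) ≈ 0.6592, f(0.5) ≈ 1.2840, f(11/6) ≈ 2.5009.
Sum = Δx · [f(-5/6) + f(0.5) + f(11/6)].
Sum ≈ 5.9256.

5.9256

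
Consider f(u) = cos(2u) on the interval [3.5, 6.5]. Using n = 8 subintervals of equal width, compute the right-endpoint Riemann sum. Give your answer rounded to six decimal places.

-0.084017

Δu = (6.5 − 3.5)/8 = 0.375.
Right endpoints: 3.875, 4.25, 4.625, 5, 5.375, 5.75, 6.125, 6.5.
f(3.875) ≈ 0.103794, f(4.25) ≈ -0.602012, f(4.625) ≈ -0.984765, f(5) ≈ -0.839072, f(5.375) ≈ -0.243113, f(5.75) ≈ 0.483305, f(6.125) ≈ 0.950371, f(6.5) ≈ 0.907447.
Sum = Δu · [f(3.875) + f(4.25) + f(4.625) + ...].
Sum ≈ -0.084017.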